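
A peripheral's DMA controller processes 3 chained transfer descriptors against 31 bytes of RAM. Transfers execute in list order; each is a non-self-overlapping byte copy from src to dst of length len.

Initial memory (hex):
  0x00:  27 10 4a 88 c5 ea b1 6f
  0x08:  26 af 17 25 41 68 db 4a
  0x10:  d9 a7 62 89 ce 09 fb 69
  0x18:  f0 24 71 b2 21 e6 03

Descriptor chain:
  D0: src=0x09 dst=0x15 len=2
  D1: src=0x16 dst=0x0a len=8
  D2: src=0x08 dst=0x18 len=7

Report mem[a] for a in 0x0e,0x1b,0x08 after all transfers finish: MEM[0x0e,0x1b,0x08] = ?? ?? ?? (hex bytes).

[0] 0x09->0x15 len=2 : af 17
[1] 0x16->0x0a len=8 : 17 69 f0 24 71 b2 21 e6
[2] 0x08->0x18 len=7 : 26 af 17 69 f0 24 71
query mem[0x0e]=0x71, mem[0x1b]=0x69, mem[0x08]=0x26

MEM[0x0e,0x1b,0x08] = 71 69 26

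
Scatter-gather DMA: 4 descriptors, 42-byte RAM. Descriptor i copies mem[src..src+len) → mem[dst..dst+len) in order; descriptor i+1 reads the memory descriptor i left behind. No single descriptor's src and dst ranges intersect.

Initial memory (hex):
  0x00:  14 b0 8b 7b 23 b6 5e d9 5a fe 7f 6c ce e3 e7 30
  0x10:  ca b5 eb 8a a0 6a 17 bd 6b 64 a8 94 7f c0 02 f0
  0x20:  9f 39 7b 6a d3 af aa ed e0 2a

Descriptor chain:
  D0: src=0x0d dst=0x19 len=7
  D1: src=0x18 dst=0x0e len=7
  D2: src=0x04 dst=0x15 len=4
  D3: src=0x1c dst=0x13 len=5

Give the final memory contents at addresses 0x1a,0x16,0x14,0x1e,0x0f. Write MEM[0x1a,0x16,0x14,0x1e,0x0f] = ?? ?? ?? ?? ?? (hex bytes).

[0] 0x0d->0x19 len=7 : e3 e7 30 ca b5 eb 8a
[1] 0x18->0x0e len=7 : 6b e3 e7 30 ca b5 eb
[2] 0x04->0x15 len=4 : 23 b6 5e d9
[3] 0x1c->0x13 len=5 : ca b5 eb 8a 9f
query mem[0x1a]=0xe7, mem[0x16]=0x8a, mem[0x14]=0xb5, mem[0x1e]=0xeb, mem[0x0f]=0xe3

MEM[0x1a,0x16,0x14,0x1e,0x0f] = e7 8a b5 eb e3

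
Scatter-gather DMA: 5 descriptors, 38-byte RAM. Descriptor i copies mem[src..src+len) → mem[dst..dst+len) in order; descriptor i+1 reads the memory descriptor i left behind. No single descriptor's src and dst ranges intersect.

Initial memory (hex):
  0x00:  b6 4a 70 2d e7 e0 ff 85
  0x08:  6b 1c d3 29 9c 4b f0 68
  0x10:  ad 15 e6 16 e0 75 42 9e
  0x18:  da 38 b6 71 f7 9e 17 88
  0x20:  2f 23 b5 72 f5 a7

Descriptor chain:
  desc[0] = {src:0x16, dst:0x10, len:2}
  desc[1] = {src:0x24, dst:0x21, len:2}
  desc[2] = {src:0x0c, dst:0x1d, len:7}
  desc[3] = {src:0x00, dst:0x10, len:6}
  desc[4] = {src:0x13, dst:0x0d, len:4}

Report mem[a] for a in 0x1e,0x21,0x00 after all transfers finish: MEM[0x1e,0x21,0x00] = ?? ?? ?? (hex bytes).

[0] 0x16->0x10 len=2 : 42 9e
[1] 0x24->0x21 len=2 : f5 a7
[2] 0x0c->0x1d len=7 : 9c 4b f0 68 42 9e e6
[3] 0x00->0x10 len=6 : b6 4a 70 2d e7 e0
[4] 0x13->0x0d len=4 : 2d e7 e0 42
query mem[0x1e]=0x4b, mem[0x21]=0x42, mem[0x00]=0xb6

MEM[0x1e,0x21,0x00] = 4b 42 b6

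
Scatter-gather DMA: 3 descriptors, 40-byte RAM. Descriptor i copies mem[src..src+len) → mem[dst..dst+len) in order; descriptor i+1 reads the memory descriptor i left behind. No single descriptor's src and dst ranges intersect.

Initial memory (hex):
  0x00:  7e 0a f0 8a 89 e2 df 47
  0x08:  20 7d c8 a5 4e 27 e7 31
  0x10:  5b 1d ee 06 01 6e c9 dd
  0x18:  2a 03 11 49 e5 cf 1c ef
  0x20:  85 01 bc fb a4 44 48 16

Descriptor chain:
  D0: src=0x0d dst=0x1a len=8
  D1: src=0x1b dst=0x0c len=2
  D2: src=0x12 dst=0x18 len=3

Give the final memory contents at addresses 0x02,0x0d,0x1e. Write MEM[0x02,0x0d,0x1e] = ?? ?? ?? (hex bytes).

#0 dst[0x1a+8] := {0x27,0xe7,0x31,0x5b,0x1d,0xee,0x06,0x01}
#1 dst[0x0c+2] := {0xe7,0x31}
#2 dst[0x18+3] := {0xee,0x06,0x01}
query mem[0x02]=0xf0, mem[0x0d]=0x31, mem[0x1e]=0x1d

MEM[0x02,0x0d,0x1e] = f0 31 1d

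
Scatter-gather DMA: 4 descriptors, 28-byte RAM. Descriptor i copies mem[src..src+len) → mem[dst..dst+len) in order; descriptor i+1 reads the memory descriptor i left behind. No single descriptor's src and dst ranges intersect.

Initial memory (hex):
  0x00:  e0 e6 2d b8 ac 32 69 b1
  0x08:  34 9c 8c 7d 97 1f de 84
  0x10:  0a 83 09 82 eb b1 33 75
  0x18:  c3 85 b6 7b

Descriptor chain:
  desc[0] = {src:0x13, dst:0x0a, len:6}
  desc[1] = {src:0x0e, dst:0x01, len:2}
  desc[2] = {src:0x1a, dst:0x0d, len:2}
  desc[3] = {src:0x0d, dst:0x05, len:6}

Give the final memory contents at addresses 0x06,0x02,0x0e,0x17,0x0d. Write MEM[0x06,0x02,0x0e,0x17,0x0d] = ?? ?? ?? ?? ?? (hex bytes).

  after D0: wrote 6B at 0x0a = 82ebb13375c3
  after D1: wrote 2B at 0x01 = 75c3
  after D2: wrote 2B at 0x0d = b67b
  after D3: wrote 6B at 0x05 = b67bc30a8309
query mem[0x06]=0x7b, mem[0x02]=0xc3, mem[0x0e]=0x7b, mem[0x17]=0x75, mem[0x0d]=0xb6

MEM[0x06,0x02,0x0e,0x17,0x0d] = 7b c3 7b 75 b6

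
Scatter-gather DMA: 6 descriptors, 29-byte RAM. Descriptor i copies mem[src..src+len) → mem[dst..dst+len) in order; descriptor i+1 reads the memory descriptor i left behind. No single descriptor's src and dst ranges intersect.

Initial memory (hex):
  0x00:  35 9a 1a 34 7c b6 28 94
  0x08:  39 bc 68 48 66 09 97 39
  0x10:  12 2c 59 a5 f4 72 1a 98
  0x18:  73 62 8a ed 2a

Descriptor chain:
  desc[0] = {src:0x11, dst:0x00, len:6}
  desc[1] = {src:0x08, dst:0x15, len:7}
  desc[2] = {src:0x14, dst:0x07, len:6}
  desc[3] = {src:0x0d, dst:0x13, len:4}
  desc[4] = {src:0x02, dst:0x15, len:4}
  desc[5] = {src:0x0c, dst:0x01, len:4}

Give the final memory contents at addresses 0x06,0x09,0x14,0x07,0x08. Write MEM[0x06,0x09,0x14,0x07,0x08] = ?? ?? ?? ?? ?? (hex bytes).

MEM[0x06,0x09,0x14,0x07,0x08] = 28 bc 97 f4 39

#0 dst[0x00+6] := {0x2c,0x59,0xa5,0xf4,0x72,0x1a}
#1 dst[0x15+7] := {0x39,0xbc,0x68,0x48,0x66,0x09,0x97}
#2 dst[0x07+6] := {0xf4,0x39,0xbc,0x68,0x48,0x66}
#3 dst[0x13+4] := {0x09,0x97,0x39,0x12}
#4 dst[0x15+4] := {0xa5,0xf4,0x72,0x1a}
#5 dst[0x01+4] := {0x66,0x09,0x97,0x39}
query mem[0x06]=0x28, mem[0x09]=0xbc, mem[0x14]=0x97, mem[0x07]=0xf4, mem[0x08]=0x39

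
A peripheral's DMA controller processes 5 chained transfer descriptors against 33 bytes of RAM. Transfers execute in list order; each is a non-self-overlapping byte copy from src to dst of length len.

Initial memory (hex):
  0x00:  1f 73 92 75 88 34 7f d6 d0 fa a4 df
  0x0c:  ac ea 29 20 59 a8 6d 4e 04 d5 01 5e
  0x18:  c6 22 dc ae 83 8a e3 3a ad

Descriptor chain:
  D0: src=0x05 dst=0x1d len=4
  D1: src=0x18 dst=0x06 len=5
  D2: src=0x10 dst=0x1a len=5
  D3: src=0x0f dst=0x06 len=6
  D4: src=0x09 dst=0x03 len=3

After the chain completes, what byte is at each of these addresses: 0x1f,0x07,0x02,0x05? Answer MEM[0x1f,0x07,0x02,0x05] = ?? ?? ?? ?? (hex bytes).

MEM[0x1f,0x07,0x02,0x05] = d6 59 92 04

D0: mem[0x1d..0x20] <- [34 7f d6 d0]
D1: mem[0x06..0x0a] <- [c6 22 dc ae 83]
D2: mem[0x1a..0x1e] <- [59 a8 6d 4e 04]
D3: mem[0x06..0x0b] <- [20 59 a8 6d 4e 04]
D4: mem[0x03..0x05] <- [6d 4e 04]
query mem[0x1f]=0xd6, mem[0x07]=0x59, mem[0x02]=0x92, mem[0x05]=0x04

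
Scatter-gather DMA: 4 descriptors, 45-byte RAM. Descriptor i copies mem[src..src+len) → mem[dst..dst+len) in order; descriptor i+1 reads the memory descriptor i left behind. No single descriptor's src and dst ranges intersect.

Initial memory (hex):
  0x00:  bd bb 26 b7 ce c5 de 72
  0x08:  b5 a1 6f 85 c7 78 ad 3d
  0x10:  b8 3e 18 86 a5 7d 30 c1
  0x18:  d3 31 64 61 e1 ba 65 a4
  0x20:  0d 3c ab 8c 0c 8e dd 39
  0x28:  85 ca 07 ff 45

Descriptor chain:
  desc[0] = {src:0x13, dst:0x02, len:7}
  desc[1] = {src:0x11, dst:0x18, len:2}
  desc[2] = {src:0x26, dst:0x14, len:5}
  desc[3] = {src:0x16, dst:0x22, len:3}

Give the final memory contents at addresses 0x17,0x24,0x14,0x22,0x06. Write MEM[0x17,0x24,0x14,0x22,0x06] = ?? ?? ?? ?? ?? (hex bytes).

MEM[0x17,0x24,0x14,0x22,0x06] = ca 07 dd 85 c1

D0: mem[0x02..0x08] <- [86 a5 7d 30 c1 d3 31]
D1: mem[0x18..0x19] <- [3e 18]
D2: mem[0x14..0x18] <- [dd 39 85 ca 07]
D3: mem[0x22..0x24] <- [85 ca 07]
query mem[0x17]=0xca, mem[0x24]=0x07, mem[0x14]=0xdd, mem[0x22]=0x85, mem[0x06]=0xc1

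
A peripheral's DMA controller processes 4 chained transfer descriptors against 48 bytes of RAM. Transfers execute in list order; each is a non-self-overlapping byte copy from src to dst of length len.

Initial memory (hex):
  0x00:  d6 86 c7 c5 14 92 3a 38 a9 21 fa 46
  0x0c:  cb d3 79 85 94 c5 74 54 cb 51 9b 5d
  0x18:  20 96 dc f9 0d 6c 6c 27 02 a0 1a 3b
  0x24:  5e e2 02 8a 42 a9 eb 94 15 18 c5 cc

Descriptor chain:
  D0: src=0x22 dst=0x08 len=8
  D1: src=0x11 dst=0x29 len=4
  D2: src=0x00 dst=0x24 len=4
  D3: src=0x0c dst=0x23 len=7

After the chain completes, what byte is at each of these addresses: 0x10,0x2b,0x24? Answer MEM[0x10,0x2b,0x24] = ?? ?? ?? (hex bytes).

[0] 0x22->0x08 len=8 : 1a 3b 5e e2 02 8a 42 a9
[1] 0x11->0x29 len=4 : c5 74 54 cb
[2] 0x00->0x24 len=4 : d6 86 c7 c5
[3] 0x0c->0x23 len=7 : 02 8a 42 a9 94 c5 74
query mem[0x10]=0x94, mem[0x2b]=0x54, mem[0x24]=0x8a

MEM[0x10,0x2b,0x24] = 94 54 8a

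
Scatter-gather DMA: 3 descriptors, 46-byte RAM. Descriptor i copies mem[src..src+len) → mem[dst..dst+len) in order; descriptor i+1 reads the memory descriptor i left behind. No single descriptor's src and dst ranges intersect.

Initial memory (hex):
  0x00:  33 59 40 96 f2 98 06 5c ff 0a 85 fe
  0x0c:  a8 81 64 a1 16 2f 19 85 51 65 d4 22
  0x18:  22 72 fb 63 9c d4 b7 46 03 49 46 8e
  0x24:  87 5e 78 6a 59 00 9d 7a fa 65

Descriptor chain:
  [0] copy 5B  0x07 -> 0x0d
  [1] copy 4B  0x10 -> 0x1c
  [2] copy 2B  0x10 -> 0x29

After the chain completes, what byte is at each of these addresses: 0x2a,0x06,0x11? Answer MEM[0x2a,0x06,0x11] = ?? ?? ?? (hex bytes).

MEM[0x2a,0x06,0x11] = fe 06 fe

[0] 0x07->0x0d len=5 : 5c ff 0a 85 fe
[1] 0x10->0x1c len=4 : 85 fe 19 85
[2] 0x10->0x29 len=2 : 85 fe
query mem[0x2a]=0xfe, mem[0x06]=0x06, mem[0x11]=0xfe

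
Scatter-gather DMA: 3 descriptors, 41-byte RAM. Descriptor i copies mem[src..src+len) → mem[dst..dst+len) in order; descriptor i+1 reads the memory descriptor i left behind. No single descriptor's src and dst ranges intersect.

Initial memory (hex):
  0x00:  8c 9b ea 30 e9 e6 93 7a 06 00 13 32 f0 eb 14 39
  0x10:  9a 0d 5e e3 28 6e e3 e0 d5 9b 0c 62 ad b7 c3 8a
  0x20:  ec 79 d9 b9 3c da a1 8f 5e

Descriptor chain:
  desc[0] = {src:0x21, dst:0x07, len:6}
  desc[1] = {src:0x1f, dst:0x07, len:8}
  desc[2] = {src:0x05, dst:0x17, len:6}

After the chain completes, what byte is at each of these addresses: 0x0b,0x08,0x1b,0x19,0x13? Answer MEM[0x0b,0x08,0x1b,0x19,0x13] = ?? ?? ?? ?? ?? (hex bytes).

MEM[0x0b,0x08,0x1b,0x19,0x13] = b9 ec 79 8a e3

D0: mem[0x07..0x0c] <- [79 d9 b9 3c da a1]
D1: mem[0x07..0x0e] <- [8a ec 79 d9 b9 3c da a1]
D2: mem[0x17..0x1c] <- [e6 93 8a ec 79 d9]
query mem[0x0b]=0xb9, mem[0x08]=0xec, mem[0x1b]=0x79, mem[0x19]=0x8a, mem[0x13]=0xe3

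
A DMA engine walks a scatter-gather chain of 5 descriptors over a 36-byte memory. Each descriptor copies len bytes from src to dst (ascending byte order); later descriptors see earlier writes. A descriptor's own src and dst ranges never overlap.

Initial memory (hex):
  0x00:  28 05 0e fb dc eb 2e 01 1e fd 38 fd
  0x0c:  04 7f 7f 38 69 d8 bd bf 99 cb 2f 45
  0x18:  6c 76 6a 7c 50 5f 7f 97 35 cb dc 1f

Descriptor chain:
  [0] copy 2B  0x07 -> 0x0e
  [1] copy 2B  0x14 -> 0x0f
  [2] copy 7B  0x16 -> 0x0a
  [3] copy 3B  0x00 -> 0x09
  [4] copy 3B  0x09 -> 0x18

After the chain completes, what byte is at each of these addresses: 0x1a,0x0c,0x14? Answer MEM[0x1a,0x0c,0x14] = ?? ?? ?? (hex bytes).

  after D0: wrote 2B at 0x0e = 011e
  after D1: wrote 2B at 0x0f = 99cb
  after D2: wrote 7B at 0x0a = 2f456c766a7c50
  after D3: wrote 3B at 0x09 = 28050e
  after D4: wrote 3B at 0x18 = 28050e
query mem[0x1a]=0x0e, mem[0x0c]=0x6c, mem[0x14]=0x99

MEM[0x1a,0x0c,0x14] = 0e 6c 99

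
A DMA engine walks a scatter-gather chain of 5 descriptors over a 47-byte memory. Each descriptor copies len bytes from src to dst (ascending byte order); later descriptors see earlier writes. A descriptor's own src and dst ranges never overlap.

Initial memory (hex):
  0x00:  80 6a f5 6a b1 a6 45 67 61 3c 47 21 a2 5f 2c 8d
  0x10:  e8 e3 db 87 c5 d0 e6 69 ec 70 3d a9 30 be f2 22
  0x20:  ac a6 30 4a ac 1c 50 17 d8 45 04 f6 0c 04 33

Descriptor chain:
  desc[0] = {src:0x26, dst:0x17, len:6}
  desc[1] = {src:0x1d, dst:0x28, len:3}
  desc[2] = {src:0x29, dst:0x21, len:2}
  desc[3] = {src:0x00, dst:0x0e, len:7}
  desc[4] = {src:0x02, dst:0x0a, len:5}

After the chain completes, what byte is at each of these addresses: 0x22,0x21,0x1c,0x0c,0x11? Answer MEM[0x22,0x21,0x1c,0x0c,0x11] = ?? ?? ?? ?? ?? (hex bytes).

  after D0: wrote 6B at 0x17 = 5017d84504f6
  after D1: wrote 3B at 0x28 = bef222
  after D2: wrote 2B at 0x21 = f222
  after D3: wrote 7B at 0x0e = 806af56ab1a645
  after D4: wrote 5B at 0x0a = f56ab1a645
query mem[0x22]=0x22, mem[0x21]=0xf2, mem[0x1c]=0xf6, mem[0x0c]=0xb1, mem[0x11]=0x6a

MEM[0x22,0x21,0x1c,0x0c,0x11] = 22 f2 f6 b1 6a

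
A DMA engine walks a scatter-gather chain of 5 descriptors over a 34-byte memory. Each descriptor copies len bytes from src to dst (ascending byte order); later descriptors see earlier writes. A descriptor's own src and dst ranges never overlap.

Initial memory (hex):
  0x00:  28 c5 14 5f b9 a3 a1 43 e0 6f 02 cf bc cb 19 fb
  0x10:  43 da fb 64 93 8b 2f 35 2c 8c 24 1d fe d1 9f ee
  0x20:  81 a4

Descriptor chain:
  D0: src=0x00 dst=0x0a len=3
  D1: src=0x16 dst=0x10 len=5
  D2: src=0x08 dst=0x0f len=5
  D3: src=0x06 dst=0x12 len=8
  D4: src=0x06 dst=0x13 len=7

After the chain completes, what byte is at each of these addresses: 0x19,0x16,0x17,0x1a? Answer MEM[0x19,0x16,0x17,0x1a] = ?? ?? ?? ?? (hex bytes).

MEM[0x19,0x16,0x17,0x1a] = 14 6f 28 24

  after D0: wrote 3B at 0x0a = 28c514
  after D1: wrote 5B at 0x10 = 2f352c8c24
  after D2: wrote 5B at 0x0f = e06f28c514
  after D3: wrote 8B at 0x12 = a143e06f28c514cb
  after D4: wrote 7B at 0x13 = a143e06f28c514
query mem[0x19]=0x14, mem[0x16]=0x6f, mem[0x17]=0x28, mem[0x1a]=0x24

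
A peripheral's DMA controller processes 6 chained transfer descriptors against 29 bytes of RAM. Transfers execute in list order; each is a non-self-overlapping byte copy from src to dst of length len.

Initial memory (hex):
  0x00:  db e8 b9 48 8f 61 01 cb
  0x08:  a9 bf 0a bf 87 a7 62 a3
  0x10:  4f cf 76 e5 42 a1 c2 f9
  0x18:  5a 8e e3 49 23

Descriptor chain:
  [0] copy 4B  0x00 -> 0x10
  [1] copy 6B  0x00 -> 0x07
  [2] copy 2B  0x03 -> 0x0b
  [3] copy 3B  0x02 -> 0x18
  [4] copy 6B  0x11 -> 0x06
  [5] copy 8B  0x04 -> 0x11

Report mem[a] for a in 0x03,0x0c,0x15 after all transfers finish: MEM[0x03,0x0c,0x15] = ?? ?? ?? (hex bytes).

MEM[0x03,0x0c,0x15] = 48 8f 48

#0 dst[0x10+4] := {0xdb,0xe8,0xb9,0x48}
#1 dst[0x07+6] := {0xdb,0xe8,0xb9,0x48,0x8f,0x61}
#2 dst[0x0b+2] := {0x48,0x8f}
#3 dst[0x18+3] := {0xb9,0x48,0x8f}
#4 dst[0x06+6] := {0xe8,0xb9,0x48,0x42,0xa1,0xc2}
#5 dst[0x11+8] := {0x8f,0x61,0xe8,0xb9,0x48,0x42,0xa1,0xc2}
query mem[0x03]=0x48, mem[0x0c]=0x8f, mem[0x15]=0x48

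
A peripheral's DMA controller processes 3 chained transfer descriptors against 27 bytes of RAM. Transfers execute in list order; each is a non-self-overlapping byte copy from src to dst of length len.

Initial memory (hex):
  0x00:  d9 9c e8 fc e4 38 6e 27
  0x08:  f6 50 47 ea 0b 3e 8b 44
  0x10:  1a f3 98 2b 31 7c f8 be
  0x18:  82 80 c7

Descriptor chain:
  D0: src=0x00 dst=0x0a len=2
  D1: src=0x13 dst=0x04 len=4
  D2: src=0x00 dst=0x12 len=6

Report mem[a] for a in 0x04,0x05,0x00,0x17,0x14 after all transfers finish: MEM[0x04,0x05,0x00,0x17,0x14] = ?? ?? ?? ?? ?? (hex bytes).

#0 dst[0x0a+2] := {0xd9,0x9c}
#1 dst[0x04+4] := {0x2b,0x31,0x7c,0xf8}
#2 dst[0x12+6] := {0xd9,0x9c,0xe8,0xfc,0x2b,0x31}
query mem[0x04]=0x2b, mem[0x05]=0x31, mem[0x00]=0xd9, mem[0x17]=0x31, mem[0x14]=0xe8

MEM[0x04,0x05,0x00,0x17,0x14] = 2b 31 d9 31 e8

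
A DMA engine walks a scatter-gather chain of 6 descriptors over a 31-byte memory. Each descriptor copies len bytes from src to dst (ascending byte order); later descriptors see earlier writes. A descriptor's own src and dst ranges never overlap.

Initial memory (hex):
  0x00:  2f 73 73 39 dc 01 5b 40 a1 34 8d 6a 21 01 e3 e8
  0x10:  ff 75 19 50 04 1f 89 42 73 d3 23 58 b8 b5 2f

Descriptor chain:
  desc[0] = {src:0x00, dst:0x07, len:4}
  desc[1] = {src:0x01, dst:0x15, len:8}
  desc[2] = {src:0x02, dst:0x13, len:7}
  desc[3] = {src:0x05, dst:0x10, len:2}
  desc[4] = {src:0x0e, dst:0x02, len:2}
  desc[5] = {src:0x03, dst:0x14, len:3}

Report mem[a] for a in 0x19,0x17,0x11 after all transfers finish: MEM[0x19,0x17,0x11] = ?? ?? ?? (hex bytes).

MEM[0x19,0x17,0x11] = 73 5b 5b

D0: mem[0x07..0x0a] <- [2f 73 73 39]
D1: mem[0x15..0x1c] <- [73 73 39 dc 01 5b 2f 73]
D2: mem[0x13..0x19] <- [73 39 dc 01 5b 2f 73]
D3: mem[0x10..0x11] <- [01 5b]
D4: mem[0x02..0x03] <- [e3 e8]
D5: mem[0x14..0x16] <- [e8 dc 01]
query mem[0x19]=0x73, mem[0x17]=0x5b, mem[0x11]=0x5b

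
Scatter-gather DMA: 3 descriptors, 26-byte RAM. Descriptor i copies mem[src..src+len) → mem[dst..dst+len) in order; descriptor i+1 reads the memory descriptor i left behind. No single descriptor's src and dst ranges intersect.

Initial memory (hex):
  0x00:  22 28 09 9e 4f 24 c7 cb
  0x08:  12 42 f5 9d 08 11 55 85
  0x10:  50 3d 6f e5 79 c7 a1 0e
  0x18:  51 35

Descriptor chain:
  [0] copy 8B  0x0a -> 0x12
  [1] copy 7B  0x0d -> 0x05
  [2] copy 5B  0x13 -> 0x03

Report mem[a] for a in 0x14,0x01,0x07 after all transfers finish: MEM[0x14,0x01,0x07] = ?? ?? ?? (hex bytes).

MEM[0x14,0x01,0x07] = 08 28 85

D0: mem[0x12..0x19] <- [f5 9d 08 11 55 85 50 3d]
D1: mem[0x05..0x0b] <- [11 55 85 50 3d f5 9d]
D2: mem[0x03..0x07] <- [9d 08 11 55 85]
query mem[0x14]=0x08, mem[0x01]=0x28, mem[0x07]=0x85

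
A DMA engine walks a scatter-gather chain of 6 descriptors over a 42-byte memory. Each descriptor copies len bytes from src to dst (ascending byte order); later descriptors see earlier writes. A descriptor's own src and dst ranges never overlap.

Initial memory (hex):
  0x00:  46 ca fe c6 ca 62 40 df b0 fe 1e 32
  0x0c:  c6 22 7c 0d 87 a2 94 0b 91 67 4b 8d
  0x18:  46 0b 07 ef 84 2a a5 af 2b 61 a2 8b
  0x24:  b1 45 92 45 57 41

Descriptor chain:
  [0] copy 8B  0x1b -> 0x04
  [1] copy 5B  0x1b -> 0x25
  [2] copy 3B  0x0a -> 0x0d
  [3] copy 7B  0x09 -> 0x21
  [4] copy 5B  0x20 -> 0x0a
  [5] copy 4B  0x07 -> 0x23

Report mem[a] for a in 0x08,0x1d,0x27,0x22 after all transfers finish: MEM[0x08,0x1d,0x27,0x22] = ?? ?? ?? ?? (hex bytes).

MEM[0x08,0x1d,0x27,0x22] = af 2a c6 61

D0: mem[0x04..0x0b] <- [ef 84 2a a5 af 2b 61 a2]
D1: mem[0x25..0x29] <- [ef 84 2a a5 af]
D2: mem[0x0d..0x0f] <- [61 a2 c6]
D3: mem[0x21..0x27] <- [2b 61 a2 c6 61 a2 c6]
D4: mem[0x0a..0x0e] <- [2b 2b 61 a2 c6]
D5: mem[0x23..0x26] <- [a5 af 2b 2b]
query mem[0x08]=0xaf, mem[0x1d]=0x2a, mem[0x27]=0xc6, mem[0x22]=0x61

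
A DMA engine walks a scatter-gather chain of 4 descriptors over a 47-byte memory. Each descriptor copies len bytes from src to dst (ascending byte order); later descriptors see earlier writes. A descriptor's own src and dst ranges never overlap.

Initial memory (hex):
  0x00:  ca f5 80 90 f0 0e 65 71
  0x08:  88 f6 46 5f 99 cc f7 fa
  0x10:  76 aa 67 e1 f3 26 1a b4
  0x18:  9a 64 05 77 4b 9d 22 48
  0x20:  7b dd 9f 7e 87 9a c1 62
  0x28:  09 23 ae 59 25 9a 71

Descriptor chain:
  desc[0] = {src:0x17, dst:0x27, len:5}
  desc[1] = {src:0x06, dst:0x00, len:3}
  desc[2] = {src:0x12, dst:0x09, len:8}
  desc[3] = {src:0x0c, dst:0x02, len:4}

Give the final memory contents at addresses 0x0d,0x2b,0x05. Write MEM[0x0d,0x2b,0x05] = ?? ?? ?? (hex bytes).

MEM[0x0d,0x2b,0x05] = 1a 77 9a

D0: mem[0x27..0x2b] <- [b4 9a 64 05 77]
D1: mem[0x00..0x02] <- [65 71 88]
D2: mem[0x09..0x10] <- [67 e1 f3 26 1a b4 9a 64]
D3: mem[0x02..0x05] <- [26 1a b4 9a]
query mem[0x0d]=0x1a, mem[0x2b]=0x77, mem[0x05]=0x9a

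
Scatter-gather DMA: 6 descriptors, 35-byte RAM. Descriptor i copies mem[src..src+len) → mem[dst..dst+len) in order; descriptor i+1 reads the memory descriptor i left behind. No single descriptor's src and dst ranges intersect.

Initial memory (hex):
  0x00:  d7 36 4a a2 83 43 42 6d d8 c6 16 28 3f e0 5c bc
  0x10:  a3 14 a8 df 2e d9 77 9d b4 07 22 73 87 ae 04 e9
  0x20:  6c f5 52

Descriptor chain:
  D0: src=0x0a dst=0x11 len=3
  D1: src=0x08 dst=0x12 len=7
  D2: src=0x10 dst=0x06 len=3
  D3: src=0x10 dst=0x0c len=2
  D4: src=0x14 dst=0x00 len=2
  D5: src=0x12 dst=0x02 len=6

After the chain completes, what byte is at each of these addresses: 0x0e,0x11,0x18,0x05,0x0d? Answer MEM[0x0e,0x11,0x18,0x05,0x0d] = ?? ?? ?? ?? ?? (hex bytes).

MEM[0x0e,0x11,0x18,0x05,0x0d] = 5c 16 5c 28 16

#0 dst[0x11+3] := {0x16,0x28,0x3f}
#1 dst[0x12+7] := {0xd8,0xc6,0x16,0x28,0x3f,0xe0,0x5c}
#2 dst[0x06+3] := {0xa3,0x16,0xd8}
#3 dst[0x0c+2] := {0xa3,0x16}
#4 dst[0x00+2] := {0x16,0x28}
#5 dst[0x02+6] := {0xd8,0xc6,0x16,0x28,0x3f,0xe0}
query mem[0x0e]=0x5c, mem[0x11]=0x16, mem[0x18]=0x5c, mem[0x05]=0x28, mem[0x0d]=0x16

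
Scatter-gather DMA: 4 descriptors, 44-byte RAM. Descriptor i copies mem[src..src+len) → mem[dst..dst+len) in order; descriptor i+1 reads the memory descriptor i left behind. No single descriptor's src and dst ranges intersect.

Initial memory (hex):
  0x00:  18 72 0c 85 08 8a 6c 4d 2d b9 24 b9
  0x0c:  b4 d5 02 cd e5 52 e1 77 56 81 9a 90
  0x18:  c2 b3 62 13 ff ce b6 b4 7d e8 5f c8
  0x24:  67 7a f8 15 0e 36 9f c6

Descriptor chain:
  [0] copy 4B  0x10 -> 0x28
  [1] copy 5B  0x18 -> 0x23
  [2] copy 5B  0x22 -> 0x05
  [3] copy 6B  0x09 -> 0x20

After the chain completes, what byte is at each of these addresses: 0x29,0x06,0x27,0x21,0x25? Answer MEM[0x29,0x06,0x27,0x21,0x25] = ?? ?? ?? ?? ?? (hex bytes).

#0 dst[0x28+4] := {0xe5,0x52,0xe1,0x77}
#1 dst[0x23+5] := {0xc2,0xb3,0x62,0x13,0xff}
#2 dst[0x05+5] := {0x5f,0xc2,0xb3,0x62,0x13}
#3 dst[0x20+6] := {0x13,0x24,0xb9,0xb4,0xd5,0x02}
query mem[0x29]=0x52, mem[0x06]=0xc2, mem[0x27]=0xff, mem[0x21]=0x24, mem[0x25]=0x02

MEM[0x29,0x06,0x27,0x21,0x25] = 52 c2 ff 24 02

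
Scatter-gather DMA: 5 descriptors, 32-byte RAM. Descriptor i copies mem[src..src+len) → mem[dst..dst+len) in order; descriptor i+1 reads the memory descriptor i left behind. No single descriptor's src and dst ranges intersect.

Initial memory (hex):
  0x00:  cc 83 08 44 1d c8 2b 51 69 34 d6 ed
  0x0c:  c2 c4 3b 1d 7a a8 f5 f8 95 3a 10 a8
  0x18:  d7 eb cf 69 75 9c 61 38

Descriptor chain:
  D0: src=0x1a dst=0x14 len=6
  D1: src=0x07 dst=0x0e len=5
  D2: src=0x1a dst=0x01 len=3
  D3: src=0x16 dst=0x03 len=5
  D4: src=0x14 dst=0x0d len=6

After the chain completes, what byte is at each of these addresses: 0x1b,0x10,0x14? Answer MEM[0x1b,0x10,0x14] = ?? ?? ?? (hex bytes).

MEM[0x1b,0x10,0x14] = 69 9c cf

D0: mem[0x14..0x19] <- [cf 69 75 9c 61 38]
D1: mem[0x0e..0x12] <- [51 69 34 d6 ed]
D2: mem[0x01..0x03] <- [cf 69 75]
D3: mem[0x03..0x07] <- [75 9c 61 38 cf]
D4: mem[0x0d..0x12] <- [cf 69 75 9c 61 38]
query mem[0x1b]=0x69, mem[0x10]=0x9c, mem[0x14]=0xcf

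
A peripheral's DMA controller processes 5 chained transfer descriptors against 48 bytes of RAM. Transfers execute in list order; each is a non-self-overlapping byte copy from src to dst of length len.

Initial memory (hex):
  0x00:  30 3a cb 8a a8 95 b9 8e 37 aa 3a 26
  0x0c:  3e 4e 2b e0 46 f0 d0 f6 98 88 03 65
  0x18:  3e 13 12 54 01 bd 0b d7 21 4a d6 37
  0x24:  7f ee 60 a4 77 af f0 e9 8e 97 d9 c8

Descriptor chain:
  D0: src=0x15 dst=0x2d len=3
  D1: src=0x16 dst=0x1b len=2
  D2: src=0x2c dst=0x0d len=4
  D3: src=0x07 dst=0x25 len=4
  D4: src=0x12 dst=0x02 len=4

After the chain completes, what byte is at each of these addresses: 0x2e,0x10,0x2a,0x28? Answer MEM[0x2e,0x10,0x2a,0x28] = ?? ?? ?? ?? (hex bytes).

[0] 0x15->0x2d len=3 : 88 03 65
[1] 0x16->0x1b len=2 : 03 65
[2] 0x2c->0x0d len=4 : 8e 88 03 65
[3] 0x07->0x25 len=4 : 8e 37 aa 3a
[4] 0x12->0x02 len=4 : d0 f6 98 88
query mem[0x2e]=0x03, mem[0x10]=0x65, mem[0x2a]=0xf0, mem[0x28]=0x3a

MEM[0x2e,0x10,0x2a,0x28] = 03 65 f0 3a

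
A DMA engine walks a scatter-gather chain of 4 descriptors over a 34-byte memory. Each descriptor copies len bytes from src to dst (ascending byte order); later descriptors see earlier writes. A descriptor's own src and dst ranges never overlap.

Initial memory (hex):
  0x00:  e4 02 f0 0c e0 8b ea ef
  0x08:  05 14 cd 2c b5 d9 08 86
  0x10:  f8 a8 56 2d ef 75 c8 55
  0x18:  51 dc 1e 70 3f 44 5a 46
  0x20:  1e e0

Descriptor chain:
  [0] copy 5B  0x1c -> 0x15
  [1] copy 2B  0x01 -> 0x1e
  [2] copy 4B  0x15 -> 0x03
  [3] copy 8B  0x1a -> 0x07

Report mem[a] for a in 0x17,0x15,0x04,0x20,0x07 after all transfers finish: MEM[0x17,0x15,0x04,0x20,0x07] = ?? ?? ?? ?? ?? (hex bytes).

MEM[0x17,0x15,0x04,0x20,0x07] = 5a 3f 44 1e 1e

D0: mem[0x15..0x19] <- [3f 44 5a 46 1e]
D1: mem[0x1e..0x1f] <- [02 f0]
D2: mem[0x03..0x06] <- [3f 44 5a 46]
D3: mem[0x07..0x0e] <- [1e 70 3f 44 02 f0 1e e0]
query mem[0x17]=0x5a, mem[0x15]=0x3f, mem[0x04]=0x44, mem[0x20]=0x1e, mem[0x07]=0x1e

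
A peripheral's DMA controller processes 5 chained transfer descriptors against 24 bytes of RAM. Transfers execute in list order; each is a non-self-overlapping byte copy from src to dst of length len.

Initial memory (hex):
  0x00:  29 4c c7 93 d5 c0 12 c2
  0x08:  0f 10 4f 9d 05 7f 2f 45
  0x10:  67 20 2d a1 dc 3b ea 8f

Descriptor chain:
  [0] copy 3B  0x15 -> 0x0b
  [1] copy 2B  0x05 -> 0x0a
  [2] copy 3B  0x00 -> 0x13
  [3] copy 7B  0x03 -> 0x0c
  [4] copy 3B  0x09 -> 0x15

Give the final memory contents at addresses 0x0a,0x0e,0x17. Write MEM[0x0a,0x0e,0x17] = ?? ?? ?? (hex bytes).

[0] 0x15->0x0b len=3 : 3b ea 8f
[1] 0x05->0x0a len=2 : c0 12
[2] 0x00->0x13 len=3 : 29 4c c7
[3] 0x03->0x0c len=7 : 93 d5 c0 12 c2 0f 10
[4] 0x09->0x15 len=3 : 10 c0 12
query mem[0x0a]=0xc0, mem[0x0e]=0xc0, mem[0x17]=0x12

MEM[0x0a,0x0e,0x17] = c0 c0 12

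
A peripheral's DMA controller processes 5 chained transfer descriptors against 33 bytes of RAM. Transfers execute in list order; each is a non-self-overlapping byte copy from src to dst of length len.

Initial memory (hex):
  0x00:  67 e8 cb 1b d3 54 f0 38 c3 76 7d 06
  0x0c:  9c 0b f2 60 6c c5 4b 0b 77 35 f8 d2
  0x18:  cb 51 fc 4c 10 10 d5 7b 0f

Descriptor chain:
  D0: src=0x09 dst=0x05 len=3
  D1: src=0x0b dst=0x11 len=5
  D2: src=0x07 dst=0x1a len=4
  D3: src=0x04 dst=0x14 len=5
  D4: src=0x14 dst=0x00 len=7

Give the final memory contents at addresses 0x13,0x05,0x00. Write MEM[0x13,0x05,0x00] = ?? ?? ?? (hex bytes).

MEM[0x13,0x05,0x00] = 0b 51 d3

  after D0: wrote 3B at 0x05 = 767d06
  after D1: wrote 5B at 0x11 = 069c0bf260
  after D2: wrote 4B at 0x1a = 06c3767d
  after D3: wrote 5B at 0x14 = d3767d06c3
  after D4: wrote 7B at 0x00 = d3767d06c35106
query mem[0x13]=0x0b, mem[0x05]=0x51, mem[0x00]=0xd3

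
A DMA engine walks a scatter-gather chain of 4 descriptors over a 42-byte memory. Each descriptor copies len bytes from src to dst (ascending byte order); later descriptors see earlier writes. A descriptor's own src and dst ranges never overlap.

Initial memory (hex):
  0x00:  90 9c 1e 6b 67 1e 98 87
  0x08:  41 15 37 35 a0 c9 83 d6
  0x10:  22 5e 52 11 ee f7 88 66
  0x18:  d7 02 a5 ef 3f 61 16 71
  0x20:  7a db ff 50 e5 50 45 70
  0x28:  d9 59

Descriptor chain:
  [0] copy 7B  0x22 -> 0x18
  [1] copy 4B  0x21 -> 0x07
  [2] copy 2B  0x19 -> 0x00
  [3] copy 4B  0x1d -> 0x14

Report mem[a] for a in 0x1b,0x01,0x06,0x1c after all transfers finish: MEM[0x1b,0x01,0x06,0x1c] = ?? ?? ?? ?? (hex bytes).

  after D0: wrote 7B at 0x18 = ff50e5504570d9
  after D1: wrote 4B at 0x07 = dbff50e5
  after D2: wrote 2B at 0x00 = 50e5
  after D3: wrote 4B at 0x14 = 70d9717a
query mem[0x1b]=0x50, mem[0x01]=0xe5, mem[0x06]=0x98, mem[0x1c]=0x45

MEM[0x1b,0x01,0x06,0x1c] = 50 e5 98 45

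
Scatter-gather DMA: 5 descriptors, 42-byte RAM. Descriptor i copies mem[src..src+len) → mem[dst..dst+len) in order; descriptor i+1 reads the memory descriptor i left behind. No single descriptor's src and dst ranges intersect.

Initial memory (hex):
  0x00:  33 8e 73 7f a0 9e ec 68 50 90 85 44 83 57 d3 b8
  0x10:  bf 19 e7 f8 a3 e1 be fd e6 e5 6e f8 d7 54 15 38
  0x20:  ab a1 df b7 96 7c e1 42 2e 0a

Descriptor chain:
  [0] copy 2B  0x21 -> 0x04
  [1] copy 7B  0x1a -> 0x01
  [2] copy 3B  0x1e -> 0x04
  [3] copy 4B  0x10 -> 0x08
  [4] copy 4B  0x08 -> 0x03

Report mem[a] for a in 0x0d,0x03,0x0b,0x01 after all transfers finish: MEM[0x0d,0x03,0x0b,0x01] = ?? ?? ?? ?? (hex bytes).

MEM[0x0d,0x03,0x0b,0x01] = 57 bf f8 6e

D0: mem[0x04..0x05] <- [a1 df]
D1: mem[0x01..0x07] <- [6e f8 d7 54 15 38 ab]
D2: mem[0x04..0x06] <- [15 38 ab]
D3: mem[0x08..0x0b] <- [bf 19 e7 f8]
D4: mem[0x03..0x06] <- [bf 19 e7 f8]
query mem[0x0d]=0x57, mem[0x03]=0xbf, mem[0x0b]=0xf8, mem[0x01]=0x6e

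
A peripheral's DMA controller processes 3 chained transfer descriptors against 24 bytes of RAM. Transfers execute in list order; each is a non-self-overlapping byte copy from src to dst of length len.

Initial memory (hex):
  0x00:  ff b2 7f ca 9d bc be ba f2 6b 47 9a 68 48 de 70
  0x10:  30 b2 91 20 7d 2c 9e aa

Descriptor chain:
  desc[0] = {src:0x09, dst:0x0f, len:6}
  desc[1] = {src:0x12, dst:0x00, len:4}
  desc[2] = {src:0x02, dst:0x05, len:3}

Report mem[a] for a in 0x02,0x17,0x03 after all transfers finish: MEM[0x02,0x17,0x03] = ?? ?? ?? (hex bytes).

#0 dst[0x0f+6] := {0x6b,0x47,0x9a,0x68,0x48,0xde}
#1 dst[0x00+4] := {0x68,0x48,0xde,0x2c}
#2 dst[0x05+3] := {0xde,0x2c,0x9d}
query mem[0x02]=0xde, mem[0x17]=0xaa, mem[0x03]=0x2c

MEM[0x02,0x17,0x03] = de aa 2c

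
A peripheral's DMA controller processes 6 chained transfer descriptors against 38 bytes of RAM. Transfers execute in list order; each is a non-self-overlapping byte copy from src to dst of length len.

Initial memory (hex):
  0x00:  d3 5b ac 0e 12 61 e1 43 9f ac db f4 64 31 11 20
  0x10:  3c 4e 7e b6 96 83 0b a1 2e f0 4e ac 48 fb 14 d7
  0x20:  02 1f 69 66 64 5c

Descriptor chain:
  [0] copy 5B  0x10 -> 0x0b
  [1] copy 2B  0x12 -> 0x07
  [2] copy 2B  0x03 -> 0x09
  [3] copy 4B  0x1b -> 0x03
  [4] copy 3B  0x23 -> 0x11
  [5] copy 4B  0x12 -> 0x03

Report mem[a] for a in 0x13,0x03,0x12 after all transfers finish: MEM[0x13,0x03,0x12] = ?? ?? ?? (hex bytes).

MEM[0x13,0x03,0x12] = 5c 64 64

#0 dst[0x0b+5] := {0x3c,0x4e,0x7e,0xb6,0x96}
#1 dst[0x07+2] := {0x7e,0xb6}
#2 dst[0x09+2] := {0x0e,0x12}
#3 dst[0x03+4] := {0xac,0x48,0xfb,0x14}
#4 dst[0x11+3] := {0x66,0x64,0x5c}
#5 dst[0x03+4] := {0x64,0x5c,0x96,0x83}
query mem[0x13]=0x5c, mem[0x03]=0x64, mem[0x12]=0x64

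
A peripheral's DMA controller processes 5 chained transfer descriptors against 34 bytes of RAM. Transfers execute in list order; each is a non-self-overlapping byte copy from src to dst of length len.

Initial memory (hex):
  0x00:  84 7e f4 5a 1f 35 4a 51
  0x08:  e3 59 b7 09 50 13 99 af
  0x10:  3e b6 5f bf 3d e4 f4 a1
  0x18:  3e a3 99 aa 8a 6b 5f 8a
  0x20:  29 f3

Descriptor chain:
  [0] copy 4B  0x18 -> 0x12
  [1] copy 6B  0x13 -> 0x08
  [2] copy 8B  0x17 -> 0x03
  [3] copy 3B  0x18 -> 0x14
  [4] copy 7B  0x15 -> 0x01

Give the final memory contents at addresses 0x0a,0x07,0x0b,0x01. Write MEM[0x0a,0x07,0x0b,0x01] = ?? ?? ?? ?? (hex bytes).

D0: mem[0x12..0x15] <- [3e a3 99 aa]
D1: mem[0x08..0x0d] <- [a3 99 aa f4 a1 3e]
D2: mem[0x03..0x0a] <- [a1 3e a3 99 aa 8a 6b 5f]
D3: mem[0x14..0x16] <- [3e a3 99]
D4: mem[0x01..0x07] <- [a3 99 a1 3e a3 99 aa]
query mem[0x0a]=0x5f, mem[0x07]=0xaa, mem[0x0b]=0xf4, mem[0x01]=0xa3

MEM[0x0a,0x07,0x0b,0x01] = 5f aa f4 a3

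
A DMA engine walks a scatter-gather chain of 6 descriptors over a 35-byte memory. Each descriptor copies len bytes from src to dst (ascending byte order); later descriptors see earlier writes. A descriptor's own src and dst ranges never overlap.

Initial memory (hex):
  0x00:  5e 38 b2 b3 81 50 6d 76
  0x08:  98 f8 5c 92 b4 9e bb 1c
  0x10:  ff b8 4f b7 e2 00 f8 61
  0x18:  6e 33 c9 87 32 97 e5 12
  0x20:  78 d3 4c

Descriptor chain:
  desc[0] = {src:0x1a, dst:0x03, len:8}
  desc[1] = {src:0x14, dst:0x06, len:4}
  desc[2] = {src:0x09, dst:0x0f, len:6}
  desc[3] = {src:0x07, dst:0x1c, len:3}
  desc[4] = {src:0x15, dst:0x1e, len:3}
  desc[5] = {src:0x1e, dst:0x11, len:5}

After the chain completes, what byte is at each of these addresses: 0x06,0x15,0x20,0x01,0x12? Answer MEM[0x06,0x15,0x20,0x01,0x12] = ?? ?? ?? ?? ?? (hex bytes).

D0: mem[0x03..0x0a] <- [c9 87 32 97 e5 12 78 d3]
D1: mem[0x06..0x09] <- [e2 00 f8 61]
D2: mem[0x0f..0x14] <- [61 d3 92 b4 9e bb]
D3: mem[0x1c..0x1e] <- [00 f8 61]
D4: mem[0x1e..0x20] <- [00 f8 61]
D5: mem[0x11..0x15] <- [00 f8 61 d3 4c]
query mem[0x06]=0xe2, mem[0x15]=0x4c, mem[0x20]=0x61, mem[0x01]=0x38, mem[0x12]=0xf8

MEM[0x06,0x15,0x20,0x01,0x12] = e2 4c 61 38 f8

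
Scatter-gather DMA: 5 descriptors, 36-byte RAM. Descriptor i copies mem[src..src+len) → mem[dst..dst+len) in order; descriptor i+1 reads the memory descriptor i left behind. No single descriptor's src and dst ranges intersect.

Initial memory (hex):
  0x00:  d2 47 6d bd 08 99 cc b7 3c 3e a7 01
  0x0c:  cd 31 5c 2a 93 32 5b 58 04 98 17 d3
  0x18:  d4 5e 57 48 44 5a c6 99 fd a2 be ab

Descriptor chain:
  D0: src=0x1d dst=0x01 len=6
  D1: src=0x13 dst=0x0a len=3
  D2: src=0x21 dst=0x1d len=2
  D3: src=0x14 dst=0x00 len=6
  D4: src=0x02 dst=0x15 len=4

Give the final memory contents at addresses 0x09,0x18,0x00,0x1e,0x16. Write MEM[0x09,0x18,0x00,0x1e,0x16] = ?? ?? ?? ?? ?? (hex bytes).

D0: mem[0x01..0x06] <- [5a c6 99 fd a2 be]
D1: mem[0x0a..0x0c] <- [58 04 98]
D2: mem[0x1d..0x1e] <- [a2 be]
D3: mem[0x00..0x05] <- [04 98 17 d3 d4 5e]
D4: mem[0x15..0x18] <- [17 d3 d4 5e]
query mem[0x09]=0x3e, mem[0x18]=0x5e, mem[0x00]=0x04, mem[0x1e]=0xbe, mem[0x16]=0xd3

MEM[0x09,0x18,0x00,0x1e,0x16] = 3e 5e 04 be d3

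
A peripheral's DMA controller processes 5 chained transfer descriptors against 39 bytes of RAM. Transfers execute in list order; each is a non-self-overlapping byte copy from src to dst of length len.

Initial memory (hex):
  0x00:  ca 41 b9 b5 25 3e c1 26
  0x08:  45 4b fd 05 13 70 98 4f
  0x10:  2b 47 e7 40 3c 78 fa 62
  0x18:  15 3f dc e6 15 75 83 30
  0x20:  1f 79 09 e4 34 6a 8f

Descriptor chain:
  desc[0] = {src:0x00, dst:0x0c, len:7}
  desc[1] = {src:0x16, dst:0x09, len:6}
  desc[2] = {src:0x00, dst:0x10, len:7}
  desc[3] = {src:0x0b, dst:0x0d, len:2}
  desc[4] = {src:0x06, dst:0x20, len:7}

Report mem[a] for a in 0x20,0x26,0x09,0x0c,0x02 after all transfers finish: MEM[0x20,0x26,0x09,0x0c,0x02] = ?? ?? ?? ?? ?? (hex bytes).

#0 dst[0x0c+7] := {0xca,0x41,0xb9,0xb5,0x25,0x3e,0xc1}
#1 dst[0x09+6] := {0xfa,0x62,0x15,0x3f,0xdc,0xe6}
#2 dst[0x10+7] := {0xca,0x41,0xb9,0xb5,0x25,0x3e,0xc1}
#3 dst[0x0d+2] := {0x15,0x3f}
#4 dst[0x20+7] := {0xc1,0x26,0x45,0xfa,0x62,0x15,0x3f}
query mem[0x20]=0xc1, mem[0x26]=0x3f, mem[0x09]=0xfa, mem[0x0c]=0x3f, mem[0x02]=0xb9

MEM[0x20,0x26,0x09,0x0c,0x02] = c1 3f fa 3f b9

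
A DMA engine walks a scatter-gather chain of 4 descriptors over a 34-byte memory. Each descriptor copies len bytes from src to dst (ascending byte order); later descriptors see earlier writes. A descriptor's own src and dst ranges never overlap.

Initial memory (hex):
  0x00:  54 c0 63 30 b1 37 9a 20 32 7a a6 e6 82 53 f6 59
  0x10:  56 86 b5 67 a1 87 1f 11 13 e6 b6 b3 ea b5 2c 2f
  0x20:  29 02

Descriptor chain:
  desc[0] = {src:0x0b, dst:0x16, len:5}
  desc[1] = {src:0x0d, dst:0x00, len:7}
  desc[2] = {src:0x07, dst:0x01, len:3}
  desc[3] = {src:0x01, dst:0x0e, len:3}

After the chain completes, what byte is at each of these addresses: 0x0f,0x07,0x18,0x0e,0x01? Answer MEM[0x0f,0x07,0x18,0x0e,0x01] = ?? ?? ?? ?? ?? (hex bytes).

MEM[0x0f,0x07,0x18,0x0e,0x01] = 32 20 53 20 20

#0 dst[0x16+5] := {0xe6,0x82,0x53,0xf6,0x59}
#1 dst[0x00+7] := {0x53,0xf6,0x59,0x56,0x86,0xb5,0x67}
#2 dst[0x01+3] := {0x20,0x32,0x7a}
#3 dst[0x0e+3] := {0x20,0x32,0x7a}
query mem[0x0f]=0x32, mem[0x07]=0x20, mem[0x18]=0x53, mem[0x0e]=0x20, mem[0x01]=0x20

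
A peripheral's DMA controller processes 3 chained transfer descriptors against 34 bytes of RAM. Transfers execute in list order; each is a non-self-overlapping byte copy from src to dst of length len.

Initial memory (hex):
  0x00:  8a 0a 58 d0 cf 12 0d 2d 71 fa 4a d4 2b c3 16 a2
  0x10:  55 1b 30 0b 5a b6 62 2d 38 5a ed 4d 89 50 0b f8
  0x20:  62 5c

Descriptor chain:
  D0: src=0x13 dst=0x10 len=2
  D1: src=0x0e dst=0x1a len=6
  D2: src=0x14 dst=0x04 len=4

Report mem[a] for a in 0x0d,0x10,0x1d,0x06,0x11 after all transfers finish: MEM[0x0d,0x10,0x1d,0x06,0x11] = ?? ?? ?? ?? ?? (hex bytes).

#0 dst[0x10+2] := {0x0b,0x5a}
#1 dst[0x1a+6] := {0x16,0xa2,0x0b,0x5a,0x30,0x0b}
#2 dst[0x04+4] := {0x5a,0xb6,0x62,0x2d}
query mem[0x0d]=0xc3, mem[0x10]=0x0b, mem[0x1d]=0x5a, mem[0x06]=0x62, mem[0x11]=0x5a

MEM[0x0d,0x10,0x1d,0x06,0x11] = c3 0b 5a 62 5a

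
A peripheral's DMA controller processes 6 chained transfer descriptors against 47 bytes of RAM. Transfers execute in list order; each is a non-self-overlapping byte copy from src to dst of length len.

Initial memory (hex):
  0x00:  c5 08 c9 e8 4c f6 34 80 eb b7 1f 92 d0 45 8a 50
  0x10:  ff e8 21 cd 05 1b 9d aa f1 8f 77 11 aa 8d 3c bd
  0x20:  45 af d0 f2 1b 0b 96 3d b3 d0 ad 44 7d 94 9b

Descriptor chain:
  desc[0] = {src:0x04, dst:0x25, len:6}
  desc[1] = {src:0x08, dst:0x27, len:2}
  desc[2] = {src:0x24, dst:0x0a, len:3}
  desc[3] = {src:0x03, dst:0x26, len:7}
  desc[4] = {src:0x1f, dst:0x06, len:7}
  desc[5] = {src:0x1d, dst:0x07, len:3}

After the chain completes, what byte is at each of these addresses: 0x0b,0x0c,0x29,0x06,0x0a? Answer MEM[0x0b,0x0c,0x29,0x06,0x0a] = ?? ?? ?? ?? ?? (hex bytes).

#0 dst[0x25+6] := {0x4c,0xf6,0x34,0x80,0xeb,0xb7}
#1 dst[0x27+2] := {0xeb,0xb7}
#2 dst[0x0a+3] := {0x1b,0x4c,0xf6}
#3 dst[0x26+7] := {0xe8,0x4c,0xf6,0x34,0x80,0xeb,0xb7}
#4 dst[0x06+7] := {0xbd,0x45,0xaf,0xd0,0xf2,0x1b,0x4c}
#5 dst[0x07+3] := {0x8d,0x3c,0xbd}
query mem[0x0b]=0x1b, mem[0x0c]=0x4c, mem[0x29]=0x34, mem[0x06]=0xbd, mem[0x0a]=0xf2

MEM[0x0b,0x0c,0x29,0x06,0x0a] = 1b 4c 34 bd f2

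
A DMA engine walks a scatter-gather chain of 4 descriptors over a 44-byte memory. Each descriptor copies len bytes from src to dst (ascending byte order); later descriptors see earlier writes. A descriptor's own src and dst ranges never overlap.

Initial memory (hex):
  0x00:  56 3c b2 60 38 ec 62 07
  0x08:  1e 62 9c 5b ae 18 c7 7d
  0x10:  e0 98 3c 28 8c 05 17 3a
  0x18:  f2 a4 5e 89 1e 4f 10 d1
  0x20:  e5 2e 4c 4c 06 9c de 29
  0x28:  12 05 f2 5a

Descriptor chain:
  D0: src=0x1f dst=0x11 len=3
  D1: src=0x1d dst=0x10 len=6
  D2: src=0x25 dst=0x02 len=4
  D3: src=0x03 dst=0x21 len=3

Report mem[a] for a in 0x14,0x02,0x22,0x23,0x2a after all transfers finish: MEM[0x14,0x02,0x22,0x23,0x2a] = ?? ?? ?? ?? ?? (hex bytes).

MEM[0x14,0x02,0x22,0x23,0x2a] = 2e 9c 29 12 f2

  after D0: wrote 3B at 0x11 = d1e52e
  after D1: wrote 6B at 0x10 = 4f10d1e52e4c
  after D2: wrote 4B at 0x02 = 9cde2912
  after D3: wrote 3B at 0x21 = de2912
query mem[0x14]=0x2e, mem[0x02]=0x9c, mem[0x22]=0x29, mem[0x23]=0x12, mem[0x2a]=0xf2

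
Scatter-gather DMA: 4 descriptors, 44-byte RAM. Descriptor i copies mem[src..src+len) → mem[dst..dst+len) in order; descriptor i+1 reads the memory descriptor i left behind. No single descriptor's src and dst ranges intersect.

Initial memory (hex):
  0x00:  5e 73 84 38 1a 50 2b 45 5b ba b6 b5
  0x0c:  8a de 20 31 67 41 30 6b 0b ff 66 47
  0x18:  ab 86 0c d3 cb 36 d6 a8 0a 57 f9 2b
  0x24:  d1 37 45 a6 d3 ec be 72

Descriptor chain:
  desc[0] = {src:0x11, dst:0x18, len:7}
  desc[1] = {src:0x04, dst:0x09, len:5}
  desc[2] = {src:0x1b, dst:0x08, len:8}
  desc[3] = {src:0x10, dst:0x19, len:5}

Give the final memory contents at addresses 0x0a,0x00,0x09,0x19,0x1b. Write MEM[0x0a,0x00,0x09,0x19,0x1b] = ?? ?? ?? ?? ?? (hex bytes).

#0 dst[0x18+7] := {0x41,0x30,0x6b,0x0b,0xff,0x66,0x47}
#1 dst[0x09+5] := {0x1a,0x50,0x2b,0x45,0x5b}
#2 dst[0x08+8] := {0x0b,0xff,0x66,0x47,0xa8,0x0a,0x57,0xf9}
#3 dst[0x19+5] := {0x67,0x41,0x30,0x6b,0x0b}
query mem[0x0a]=0x66, mem[0x00]=0x5e, mem[0x09]=0xff, mem[0x19]=0x67, mem[0x1b]=0x30

MEM[0x0a,0x00,0x09,0x19,0x1b] = 66 5e ff 67 30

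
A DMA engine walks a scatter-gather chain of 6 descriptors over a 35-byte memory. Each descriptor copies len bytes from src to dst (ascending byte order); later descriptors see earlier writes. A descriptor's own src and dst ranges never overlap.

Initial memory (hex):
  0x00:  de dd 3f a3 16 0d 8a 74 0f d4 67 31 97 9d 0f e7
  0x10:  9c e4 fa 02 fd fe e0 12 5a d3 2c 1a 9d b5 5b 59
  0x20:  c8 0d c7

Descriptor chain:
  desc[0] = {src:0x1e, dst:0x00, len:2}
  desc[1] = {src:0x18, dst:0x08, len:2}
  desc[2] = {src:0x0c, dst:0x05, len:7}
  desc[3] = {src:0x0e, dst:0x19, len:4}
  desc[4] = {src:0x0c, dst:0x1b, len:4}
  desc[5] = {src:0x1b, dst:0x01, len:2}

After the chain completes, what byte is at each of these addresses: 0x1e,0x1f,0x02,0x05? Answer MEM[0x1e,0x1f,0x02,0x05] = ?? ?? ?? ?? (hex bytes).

MEM[0x1e,0x1f,0x02,0x05] = e7 59 9d 97

D0: mem[0x00..0x01] <- [5b 59]
D1: mem[0x08..0x09] <- [5a d3]
D2: mem[0x05..0x0b] <- [97 9d 0f e7 9c e4 fa]
D3: mem[0x19..0x1c] <- [0f e7 9c e4]
D4: mem[0x1b..0x1e] <- [97 9d 0f e7]
D5: mem[0x01..0x02] <- [97 9d]
query mem[0x1e]=0xe7, mem[0x1f]=0x59, mem[0x02]=0x9d, mem[0x05]=0x97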